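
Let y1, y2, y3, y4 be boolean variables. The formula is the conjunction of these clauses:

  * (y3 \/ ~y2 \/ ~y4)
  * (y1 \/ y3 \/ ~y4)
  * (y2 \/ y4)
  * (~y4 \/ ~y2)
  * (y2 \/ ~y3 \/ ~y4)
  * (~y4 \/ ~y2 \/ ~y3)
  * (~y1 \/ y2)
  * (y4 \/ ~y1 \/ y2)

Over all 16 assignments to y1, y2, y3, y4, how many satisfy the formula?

4

The models are:
  y1=0 y2=1 y3=0 y4=0
  y1=0 y2=1 y3=1 y4=0
  y1=1 y2=1 y3=0 y4=0
  y1=1 y2=1 y3=1 y4=0
That's 4 in total.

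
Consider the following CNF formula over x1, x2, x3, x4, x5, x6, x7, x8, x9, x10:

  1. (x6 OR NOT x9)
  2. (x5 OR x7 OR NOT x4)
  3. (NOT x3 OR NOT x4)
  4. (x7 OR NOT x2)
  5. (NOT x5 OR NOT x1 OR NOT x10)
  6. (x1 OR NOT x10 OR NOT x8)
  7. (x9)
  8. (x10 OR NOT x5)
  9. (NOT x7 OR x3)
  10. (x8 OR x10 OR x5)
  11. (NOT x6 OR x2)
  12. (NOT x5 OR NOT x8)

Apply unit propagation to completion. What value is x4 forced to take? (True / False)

False

(x9) is a unit clause: x9 = True.
(NOT x9 OR x6) with x9 = True leaves only x6, so x6 = True.
(NOT x6 OR x2): since x6 = True, the clause reduces to (x2). x2 = True.
(x7 OR NOT x2): since x2 = True, the clause reduces to (x7). x7 = True.
(NOT x7 OR x3) with x7 = True leaves only x3, so x3 = True.
(NOT x3 OR NOT x4) with x3 = True leaves only NOT x4, so x4 = False.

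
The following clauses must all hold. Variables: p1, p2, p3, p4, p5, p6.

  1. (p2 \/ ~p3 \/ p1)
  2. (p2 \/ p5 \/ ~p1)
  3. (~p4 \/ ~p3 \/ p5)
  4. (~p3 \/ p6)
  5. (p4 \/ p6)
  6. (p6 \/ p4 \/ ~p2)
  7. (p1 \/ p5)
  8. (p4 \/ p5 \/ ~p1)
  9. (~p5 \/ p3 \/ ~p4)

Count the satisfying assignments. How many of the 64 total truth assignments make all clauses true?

12

Split on p4, then p5.
  p4=1, p5=1: remaining (p1,p2,p3,p6) ∈ {(0,1,1,1); (1,0,1,1); (1,1,1,1)} — 3.
  p4=1, p5=0: remaining (p1,p2,p3,p6) ∈ {(1,1,0,0); (1,1,0,1)} — 2.
  p4=0, p5=1: 7 of the 16 assignments to (p1,p2,p3,p6) work.
  p4=0, p5=0: a clause becomes empty — 0.
Total: 3 + 2 + 7 + 0 = 12.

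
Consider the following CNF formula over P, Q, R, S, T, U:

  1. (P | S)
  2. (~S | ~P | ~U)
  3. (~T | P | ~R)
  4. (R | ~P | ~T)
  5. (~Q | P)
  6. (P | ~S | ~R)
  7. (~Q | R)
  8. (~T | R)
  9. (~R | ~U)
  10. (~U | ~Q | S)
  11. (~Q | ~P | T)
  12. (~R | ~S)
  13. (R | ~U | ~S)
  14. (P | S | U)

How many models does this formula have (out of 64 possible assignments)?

7

The models are:
  P=F Q=F R=F S=T T=F U=F
  P=T Q=F R=F S=F T=F U=F
  P=T Q=F R=F S=F T=F U=T
  P=T Q=F R=F S=T T=F U=F
  P=T Q=F R=T S=F T=F U=F
  P=T Q=F R=T S=F T=T U=F
  P=T Q=T R=T S=F T=T U=F
Count: 7.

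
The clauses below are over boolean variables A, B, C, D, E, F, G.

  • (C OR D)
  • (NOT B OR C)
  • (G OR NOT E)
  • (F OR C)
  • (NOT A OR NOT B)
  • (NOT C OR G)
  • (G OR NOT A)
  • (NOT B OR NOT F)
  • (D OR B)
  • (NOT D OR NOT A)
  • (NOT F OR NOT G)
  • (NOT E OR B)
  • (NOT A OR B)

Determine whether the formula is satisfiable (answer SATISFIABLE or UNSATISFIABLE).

A occurs only negated in the remaining clauses — set A = False.
Pure literal: E appears only negated; assign E = False.
Branch on B: take B = True.
  then C is forced to True.
  then G is forced to True.
  then F is forced to False.
D is now unconstrained; take D = True.
So A=False, B=True, C=True, D=True, E=False, F=False, G=True is a satisfying assignment.

SATISFIABLE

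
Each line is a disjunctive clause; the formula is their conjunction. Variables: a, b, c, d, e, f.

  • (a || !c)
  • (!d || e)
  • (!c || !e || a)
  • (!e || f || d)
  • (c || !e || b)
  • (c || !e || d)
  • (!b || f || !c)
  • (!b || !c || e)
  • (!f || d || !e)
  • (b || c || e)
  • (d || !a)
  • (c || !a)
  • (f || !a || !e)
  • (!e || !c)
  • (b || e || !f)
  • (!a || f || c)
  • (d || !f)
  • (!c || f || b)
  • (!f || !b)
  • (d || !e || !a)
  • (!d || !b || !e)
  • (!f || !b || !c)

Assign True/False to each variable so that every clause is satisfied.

a=False  b=True  c=False  d=False  e=False  f=False

Branch on a: take a = False.
  then c is forced to False.
The remaining clauses are satisfied by b = True, d = False, e = False, f = False.
Every clause has at least one true literal under this assignment.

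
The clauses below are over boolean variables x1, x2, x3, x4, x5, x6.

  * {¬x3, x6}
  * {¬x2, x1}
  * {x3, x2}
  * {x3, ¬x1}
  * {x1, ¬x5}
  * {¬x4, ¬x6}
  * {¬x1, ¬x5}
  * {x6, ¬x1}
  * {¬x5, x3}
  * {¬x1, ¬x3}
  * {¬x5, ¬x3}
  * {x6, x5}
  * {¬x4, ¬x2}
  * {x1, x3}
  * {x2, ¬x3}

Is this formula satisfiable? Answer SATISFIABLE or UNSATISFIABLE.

UNSATISFIABLE

x3 = True:
  propagation gives x6=True, x4=False, x1=False, x2=False; an empty clause results — contradiction.
x3 = False:
  propagation gives x2=True, x1=True; an empty clause results — contradiction.
Every branch closes, so no satisfying assignment exists.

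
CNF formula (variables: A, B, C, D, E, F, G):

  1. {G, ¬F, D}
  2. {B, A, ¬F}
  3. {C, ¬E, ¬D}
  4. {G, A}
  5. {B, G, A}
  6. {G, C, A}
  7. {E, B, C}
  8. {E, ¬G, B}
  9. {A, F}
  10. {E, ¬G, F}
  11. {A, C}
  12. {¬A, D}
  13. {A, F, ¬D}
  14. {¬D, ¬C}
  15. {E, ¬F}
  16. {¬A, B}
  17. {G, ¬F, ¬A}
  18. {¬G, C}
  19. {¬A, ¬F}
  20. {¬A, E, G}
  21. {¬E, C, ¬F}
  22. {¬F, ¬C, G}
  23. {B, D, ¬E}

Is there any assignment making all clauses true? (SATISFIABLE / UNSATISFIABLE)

SATISFIABLE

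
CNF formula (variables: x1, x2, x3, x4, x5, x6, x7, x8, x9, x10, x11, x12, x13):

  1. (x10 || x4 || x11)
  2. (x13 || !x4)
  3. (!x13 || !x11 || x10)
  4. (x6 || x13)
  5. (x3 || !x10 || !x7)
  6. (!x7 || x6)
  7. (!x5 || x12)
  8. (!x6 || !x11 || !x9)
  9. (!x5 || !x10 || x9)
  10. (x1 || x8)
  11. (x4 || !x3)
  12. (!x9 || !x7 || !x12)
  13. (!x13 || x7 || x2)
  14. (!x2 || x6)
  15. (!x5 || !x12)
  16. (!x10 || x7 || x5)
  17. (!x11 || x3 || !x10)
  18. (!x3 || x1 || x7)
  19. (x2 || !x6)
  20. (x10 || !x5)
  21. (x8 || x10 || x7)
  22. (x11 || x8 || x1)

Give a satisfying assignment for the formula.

x1 = F, x2 = T, x3 = F, x4 = T, x5 = F, x6 = T, x7 = F, x8 = T, x9 = T, x10 = F, x11 = F, x12 = F, x13 = T

Pure literal: x8 appears only positively; assign x8 = True.
Try x1 = False.
Branch on x2: take x2 = True.
  then x6 is forced to True.
For the remaining variables, x3 = False, x4 = True, x5 = False, x7 = False, x9 = True, x10 = False, x11 = False, x12 = False, x13 = True works.
Every clause has at least one true literal under this assignment.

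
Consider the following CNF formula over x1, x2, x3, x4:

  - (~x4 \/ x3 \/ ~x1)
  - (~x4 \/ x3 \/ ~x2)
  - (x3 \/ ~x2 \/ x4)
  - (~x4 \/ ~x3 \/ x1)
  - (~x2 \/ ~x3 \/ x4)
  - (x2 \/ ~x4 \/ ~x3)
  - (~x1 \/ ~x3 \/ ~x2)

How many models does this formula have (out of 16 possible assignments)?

5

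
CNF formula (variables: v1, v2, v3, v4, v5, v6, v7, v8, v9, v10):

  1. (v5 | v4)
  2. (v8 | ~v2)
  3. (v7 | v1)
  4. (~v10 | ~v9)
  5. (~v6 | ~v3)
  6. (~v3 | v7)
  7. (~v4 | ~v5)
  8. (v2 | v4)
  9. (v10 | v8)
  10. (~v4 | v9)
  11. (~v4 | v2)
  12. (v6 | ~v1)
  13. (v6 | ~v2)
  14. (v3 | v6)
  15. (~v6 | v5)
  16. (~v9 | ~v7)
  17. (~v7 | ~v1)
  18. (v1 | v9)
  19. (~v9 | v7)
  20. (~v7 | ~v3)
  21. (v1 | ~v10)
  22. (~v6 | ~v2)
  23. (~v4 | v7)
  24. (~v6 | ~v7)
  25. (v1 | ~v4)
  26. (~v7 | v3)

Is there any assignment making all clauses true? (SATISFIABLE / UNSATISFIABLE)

v7 = True:
  propagation gives v9=False, v4=False, v5=True, v2=True; an empty clause results — contradiction.
v7 = False:
  propagation gives v1=True, v3=False, v6=True, v5=True; an empty clause results — contradiction.
Every branch closes, so no satisfying assignment exists.

UNSATISFIABLE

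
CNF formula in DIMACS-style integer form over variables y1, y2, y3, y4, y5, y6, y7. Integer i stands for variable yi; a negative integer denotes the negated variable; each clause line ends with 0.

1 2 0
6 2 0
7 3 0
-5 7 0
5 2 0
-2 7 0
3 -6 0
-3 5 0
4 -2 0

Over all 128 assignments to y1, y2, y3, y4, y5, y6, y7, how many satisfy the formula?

10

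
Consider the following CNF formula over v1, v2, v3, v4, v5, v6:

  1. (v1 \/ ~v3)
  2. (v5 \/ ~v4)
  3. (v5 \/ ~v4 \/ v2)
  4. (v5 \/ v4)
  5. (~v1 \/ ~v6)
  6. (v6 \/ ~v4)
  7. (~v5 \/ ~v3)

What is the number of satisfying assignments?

8

Split on v4, then v5.
  v4=1, v5=1: remaining (v1,v2,v3,v6) ∈ {(0,0,0,1); (0,1,0,1)} — 2.
  v4=1, v5=0: a clause becomes empty — 0.
  v4=0, v5=1: v2 free; 3 ways for (v1,v3,v6) × 2^1 = 6.
  v4=0, v5=0: a clause becomes empty — 0.
Total: 2 + 0 + 6 + 0 = 8.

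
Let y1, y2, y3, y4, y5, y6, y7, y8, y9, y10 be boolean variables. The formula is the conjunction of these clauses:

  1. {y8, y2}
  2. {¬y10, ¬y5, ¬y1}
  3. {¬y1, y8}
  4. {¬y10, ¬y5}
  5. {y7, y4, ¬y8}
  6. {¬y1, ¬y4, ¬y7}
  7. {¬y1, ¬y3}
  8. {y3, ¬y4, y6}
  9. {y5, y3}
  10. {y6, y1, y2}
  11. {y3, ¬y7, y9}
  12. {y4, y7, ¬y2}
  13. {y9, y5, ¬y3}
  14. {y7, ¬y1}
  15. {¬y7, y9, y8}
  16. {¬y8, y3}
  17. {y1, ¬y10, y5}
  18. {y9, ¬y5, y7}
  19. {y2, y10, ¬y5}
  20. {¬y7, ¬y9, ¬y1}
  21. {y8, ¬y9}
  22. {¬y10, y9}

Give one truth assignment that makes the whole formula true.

Pure literal: y6 appears only positively; assign y6 = True.
Set y1 = False and propagate.
Branch on y2: take y2 = False.
  then y8 is forced to True.
  then y3 is forced to True.
Set y4 = True and propagate.
The remaining clauses are satisfied by y5 = False, y7 = False, y9 = True, y10 = False.
Check each clause:
  1. {y2, y8} — y8 is true.
  2. {¬y5, ¬y10, ¬y1} — ¬y5 is true.
  3. {y8, ¬y1} — y8 is true.
  4. {¬y10, ¬y5} — ¬y5 is true.
  5. {¬y8, y4, y7} — y4 is true.
  6. {¬y7, ¬y1, ¬y4} — ¬y7 is true.
  7. {¬y3, ¬y1} — ¬y1 is true.
  8. {y6, ¬y4, y3} — y3 is true.
  9. {y3, y5} — y3 is true.
  10. {y6, y2, y1} — y6 is true.
  11. {y9, ¬y7, y3} — ¬y7 is true.
  12. {y7, ¬y2, y4} — y4 is true.
  13. {¬y3, y9, y5} — y9 is true.
  14. {y7, ¬y1} — ¬y1 is true.
  15. {y8, ¬y7, y9} — y8 is true.
  16. {¬y8, y3} — y3 is true.
  17. {y5, ¬y10, y1} — ¬y10 is true.
  18. {y7, y9, ¬y5} — y9 is true.
  19. {y2, ¬y5, y10} — ¬y5 is true.
  20. {¬y7, ¬y1, ¬y9} — ¬y7 is true.
  21. {y8, ¬y9} — y8 is true.
  22. {y9, ¬y10} — y9 is true.

y1=0, y2=0, y3=1, y4=1, y5=0, y6=1, y7=0, y8=1, y9=1, y10=0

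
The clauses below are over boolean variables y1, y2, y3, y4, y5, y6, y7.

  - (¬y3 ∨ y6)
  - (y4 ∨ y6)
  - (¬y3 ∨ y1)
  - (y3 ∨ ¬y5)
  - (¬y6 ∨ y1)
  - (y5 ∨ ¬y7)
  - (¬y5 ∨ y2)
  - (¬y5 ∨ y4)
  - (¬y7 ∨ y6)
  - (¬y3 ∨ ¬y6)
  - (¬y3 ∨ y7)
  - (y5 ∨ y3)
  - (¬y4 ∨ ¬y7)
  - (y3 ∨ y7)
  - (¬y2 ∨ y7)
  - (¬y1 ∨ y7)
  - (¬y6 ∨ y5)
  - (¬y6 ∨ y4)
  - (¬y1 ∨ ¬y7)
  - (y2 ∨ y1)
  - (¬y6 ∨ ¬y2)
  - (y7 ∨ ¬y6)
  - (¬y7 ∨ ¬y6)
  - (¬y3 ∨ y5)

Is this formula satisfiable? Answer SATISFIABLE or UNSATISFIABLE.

UNSATISFIABLE

y6 = True:
  propagation gives y1=True, y3=False, y5=False; an empty clause results — contradiction.
y6 = False:
  propagation gives y3=False, y4=True, y5=False; an empty clause results — contradiction.
Every branch closes, so no satisfying assignment exists.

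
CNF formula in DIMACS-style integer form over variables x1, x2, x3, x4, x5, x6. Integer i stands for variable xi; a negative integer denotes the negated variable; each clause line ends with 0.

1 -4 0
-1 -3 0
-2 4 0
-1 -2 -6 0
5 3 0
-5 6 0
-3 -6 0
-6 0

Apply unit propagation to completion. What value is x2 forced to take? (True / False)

False

Unit clause (!x6) sets x6 = False.
(!x5 || x6) with x6 = False leaves only !x5, so x5 = False.
From (x3 || x5) and x5 = False: x3 = True.
From (!x1 || !x3) and x3 = True: x1 = False.
(!x4 || x1) with x1 = False leaves only !x4, so x4 = False.
From (!x2 || x4) and x4 = False: x2 = False.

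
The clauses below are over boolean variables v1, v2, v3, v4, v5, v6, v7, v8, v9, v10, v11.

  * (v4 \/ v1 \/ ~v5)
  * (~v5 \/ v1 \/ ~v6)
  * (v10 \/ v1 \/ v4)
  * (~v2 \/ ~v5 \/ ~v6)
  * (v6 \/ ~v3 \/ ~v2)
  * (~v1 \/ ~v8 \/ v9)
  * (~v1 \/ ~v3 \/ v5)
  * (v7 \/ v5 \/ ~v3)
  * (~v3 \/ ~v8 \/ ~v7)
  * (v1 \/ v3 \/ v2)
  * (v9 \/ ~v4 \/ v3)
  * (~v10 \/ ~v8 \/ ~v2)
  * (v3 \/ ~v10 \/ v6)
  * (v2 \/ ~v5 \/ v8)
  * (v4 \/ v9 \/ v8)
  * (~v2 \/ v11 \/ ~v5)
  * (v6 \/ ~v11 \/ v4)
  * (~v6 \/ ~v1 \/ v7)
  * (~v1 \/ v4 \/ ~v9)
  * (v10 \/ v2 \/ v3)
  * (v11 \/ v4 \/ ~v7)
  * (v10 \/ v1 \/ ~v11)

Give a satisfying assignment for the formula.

v1=T  v2=F  v3=F  v4=T  v5=F  v6=T  v7=T  v8=F  v9=T  v10=T  v11=T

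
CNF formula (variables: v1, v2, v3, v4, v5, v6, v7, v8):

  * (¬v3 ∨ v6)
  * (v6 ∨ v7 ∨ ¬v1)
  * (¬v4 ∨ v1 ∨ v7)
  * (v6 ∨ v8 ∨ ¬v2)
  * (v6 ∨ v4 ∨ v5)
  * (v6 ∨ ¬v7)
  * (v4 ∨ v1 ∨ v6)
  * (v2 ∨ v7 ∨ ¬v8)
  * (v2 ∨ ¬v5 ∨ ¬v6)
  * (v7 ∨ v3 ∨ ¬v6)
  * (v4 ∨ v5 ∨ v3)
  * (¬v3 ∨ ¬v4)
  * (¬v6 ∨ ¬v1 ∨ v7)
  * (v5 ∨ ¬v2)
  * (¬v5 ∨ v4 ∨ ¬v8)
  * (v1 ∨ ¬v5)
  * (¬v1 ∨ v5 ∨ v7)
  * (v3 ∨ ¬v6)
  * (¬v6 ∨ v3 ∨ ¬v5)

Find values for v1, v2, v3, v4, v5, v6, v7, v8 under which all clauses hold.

v1 = True, v2 = False, v3 = True, v4 = False, v5 = False, v6 = True, v7 = True, v8 = False

Set v1 = True and propagate.
For the remaining variables, v2 = False, v3 = True, v4 = False, v5 = False, v6 = True, v7 = True, v8 = False works.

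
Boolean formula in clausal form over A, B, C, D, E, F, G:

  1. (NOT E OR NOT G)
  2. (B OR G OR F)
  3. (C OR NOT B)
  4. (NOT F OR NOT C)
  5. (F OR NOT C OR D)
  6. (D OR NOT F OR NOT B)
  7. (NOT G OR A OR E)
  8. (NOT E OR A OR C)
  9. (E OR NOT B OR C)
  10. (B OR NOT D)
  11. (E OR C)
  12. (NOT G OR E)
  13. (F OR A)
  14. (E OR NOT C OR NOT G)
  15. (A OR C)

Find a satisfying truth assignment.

A=T, B=T, C=T, D=T, E=F, F=F, G=F

Pure literal: A appears only positively; assign A = True.
Branch on B: take B = True.
  then C is forced to True.
  then F is forced to False.
  then D is forced to True.
Branch on E: take E = False.
  then G is forced to False.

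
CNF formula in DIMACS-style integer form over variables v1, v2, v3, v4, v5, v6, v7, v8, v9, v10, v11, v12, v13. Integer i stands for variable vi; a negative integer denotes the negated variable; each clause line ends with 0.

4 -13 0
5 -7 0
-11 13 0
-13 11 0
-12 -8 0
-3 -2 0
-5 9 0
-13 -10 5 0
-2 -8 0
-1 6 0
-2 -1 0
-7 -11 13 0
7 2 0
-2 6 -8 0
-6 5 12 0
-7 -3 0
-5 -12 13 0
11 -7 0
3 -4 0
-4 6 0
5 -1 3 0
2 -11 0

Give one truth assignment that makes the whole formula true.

v1 = False  v2 = True  v3 = False  v4 = False  v5 = False  v6 = True  v7 = False  v8 = False  v9 = True  v10 = True  v11 = False  v12 = True  v13 = False

Check each clause:
  1. (¬v13 ∨ v4) — ¬v13 is true.
  2. (v5 ∨ ¬v7) — ¬v7 is true.
  3. (¬v11 ∨ v13) — ¬v11 is true.
  4. (¬v13 ∨ v11) — ¬v13 is true.
  5. (¬v8 ∨ ¬v12) — ¬v8 is true.
  6. (¬v3 ∨ ¬v2) — ¬v3 is true.
  7. (¬v5 ∨ v9) — v9 is true.
  8. (¬v10 ∨ v5 ∨ ¬v13) — ¬v13 is true.
  9. (¬v8 ∨ ¬v2) — ¬v8 is true.
  10. (v6 ∨ ¬v1) — ¬v1 is true.
  11. (¬v2 ∨ ¬v1) — ¬v1 is true.
  12. (¬v11 ∨ v13 ∨ ¬v7) — ¬v11 is true.
  13. (v2 ∨ v7) — v2 is true.
  14. (¬v2 ∨ ¬v8 ∨ v6) — ¬v8 is true.
  15. (v5 ∨ v12 ∨ ¬v6) — v12 is true.
  16. (¬v7 ∨ ¬v3) — ¬v7 is true.
  17. (¬v5 ∨ v13 ∨ ¬v12) — ¬v5 is true.
  18. (¬v7 ∨ v11) — ¬v7 is true.
  19. (v3 ∨ ¬v4) — ¬v4 is true.
  20. (v6 ∨ ¬v4) — ¬v4 is true.
  21. (¬v1 ∨ v3 ∨ v5) — ¬v1 is true.
  22. (¬v11 ∨ v2) — v2 is true.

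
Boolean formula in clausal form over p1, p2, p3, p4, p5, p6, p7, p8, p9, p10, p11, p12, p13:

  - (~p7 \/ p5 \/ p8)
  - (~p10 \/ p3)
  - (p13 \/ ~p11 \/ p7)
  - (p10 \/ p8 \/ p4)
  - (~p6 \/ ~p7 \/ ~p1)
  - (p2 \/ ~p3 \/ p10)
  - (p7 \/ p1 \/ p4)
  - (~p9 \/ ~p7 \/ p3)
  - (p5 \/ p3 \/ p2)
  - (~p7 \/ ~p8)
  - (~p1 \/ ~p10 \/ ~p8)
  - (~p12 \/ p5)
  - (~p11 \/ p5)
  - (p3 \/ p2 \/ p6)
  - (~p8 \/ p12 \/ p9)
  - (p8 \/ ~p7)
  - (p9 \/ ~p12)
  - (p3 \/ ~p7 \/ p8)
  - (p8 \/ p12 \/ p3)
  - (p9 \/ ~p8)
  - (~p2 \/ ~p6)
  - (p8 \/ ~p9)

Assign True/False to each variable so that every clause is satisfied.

p1=False, p2=True, p3=True, p4=True, p5=True, p6=False, p7=False, p8=False, p9=False, p10=False, p11=False, p12=False, p13=True

Check each clause:
  1. (p5 \/ ~p7 \/ p8) — ~p7 is true.
  2. (~p10 \/ p3) — p3 is true.
  3. (~p11 \/ p13 \/ p7) — ~p11 is true.
  4. (p10 \/ p4 \/ p8) — p4 is true.
  5. (~p1 \/ ~p7 \/ ~p6) — ~p7 is true.
  6. (p10 \/ p2 \/ ~p3) — p2 is true.
  7. (p1 \/ p7 \/ p4) — p4 is true.
  8. (p3 \/ ~p9 \/ ~p7) — ~p7 is true.
  9. (p3 \/ p5 \/ p2) — p2 is true.
  10. (~p8 \/ ~p7) — ~p8 is true.
  11. (~p10 \/ ~p8 \/ ~p1) — ~p8 is true.
  12. (p5 \/ ~p12) — ~p12 is true.
  13. (p5 \/ ~p11) — ~p11 is true.
  14. (p6 \/ p2 \/ p3) — p2 is true.
  15. (p9 \/ p12 \/ ~p8) — ~p8 is true.
  16. (p8 \/ ~p7) — ~p7 is true.
  17. (p9 \/ ~p12) — ~p12 is true.
  18. (p3 \/ ~p7 \/ p8) — ~p7 is true.
  19. (p3 \/ p12 \/ p8) — p3 is true.
  20. (p9 \/ ~p8) — ~p8 is true.
  21. (~p2 \/ ~p6) — ~p6 is true.
  22. (~p9 \/ p8) — ~p9 is true.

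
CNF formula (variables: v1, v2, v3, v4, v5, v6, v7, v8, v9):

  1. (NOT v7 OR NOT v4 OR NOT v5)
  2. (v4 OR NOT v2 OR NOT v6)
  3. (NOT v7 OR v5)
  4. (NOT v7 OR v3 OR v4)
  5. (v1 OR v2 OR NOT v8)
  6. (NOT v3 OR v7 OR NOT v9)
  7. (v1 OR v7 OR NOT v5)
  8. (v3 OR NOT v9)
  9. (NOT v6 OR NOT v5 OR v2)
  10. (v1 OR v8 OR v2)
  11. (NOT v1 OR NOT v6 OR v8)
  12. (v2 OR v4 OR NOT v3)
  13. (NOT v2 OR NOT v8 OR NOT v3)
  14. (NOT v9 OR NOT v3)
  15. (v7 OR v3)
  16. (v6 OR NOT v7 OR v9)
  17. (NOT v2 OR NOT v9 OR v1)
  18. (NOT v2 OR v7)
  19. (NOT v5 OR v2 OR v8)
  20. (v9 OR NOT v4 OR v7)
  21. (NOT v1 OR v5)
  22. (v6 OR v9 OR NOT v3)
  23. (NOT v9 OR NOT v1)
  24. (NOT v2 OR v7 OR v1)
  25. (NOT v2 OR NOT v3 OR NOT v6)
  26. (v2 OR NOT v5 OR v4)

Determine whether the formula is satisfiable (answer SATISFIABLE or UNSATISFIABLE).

UNSATISFIABLE

v2 = True:
  propagation gives v7=True, v5=True, v4=False, v6=False; an empty clause results — contradiction.
v2 = False:
  v7 = True:
    propagation gives v5=True, v4=False; an empty clause results — contradiction.
  v7 = False:
    propagation gives v3=True, v9=False, v4=True; an empty clause results — contradiction.
Every branch closes, so no satisfying assignment exists.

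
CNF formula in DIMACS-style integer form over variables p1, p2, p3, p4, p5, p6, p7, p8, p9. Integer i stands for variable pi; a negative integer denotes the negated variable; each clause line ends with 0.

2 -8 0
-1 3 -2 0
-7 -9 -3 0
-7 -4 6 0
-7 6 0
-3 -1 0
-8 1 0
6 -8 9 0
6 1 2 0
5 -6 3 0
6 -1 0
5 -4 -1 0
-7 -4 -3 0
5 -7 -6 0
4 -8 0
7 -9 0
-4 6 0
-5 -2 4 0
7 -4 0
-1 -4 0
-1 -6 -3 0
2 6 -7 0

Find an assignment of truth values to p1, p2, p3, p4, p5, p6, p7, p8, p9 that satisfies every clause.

Pure literal: p8 appears only negated; assign p8 = False.
Set p1 = True and propagate.
  then p3 is forced to False.
  then p2 is forced to False.
  then p6 is forced to True.
  then p5 is forced to True.
  then p4 is forced to False.
The remaining clauses are satisfied by p7 = True, p9 = False.
Check each clause:
  1. {p2, ¬p8} — ¬p8 is true.
  2. {p3, ¬p1, ¬p2} — ¬p2 is true.
  3. {¬p9, ¬p3, ¬p7} — ¬p3 is true.
  4. {¬p4, p6, ¬p7} — ¬p4 is true.
  5. {¬p7, p6} — p6 is true.
  6. {¬p3, ¬p1} — ¬p3 is true.
  7. {¬p8, p1} — ¬p8 is true.
  8. {p6, p9, ¬p8} — ¬p8 is true.
  9. {p2, p1, p6} — p1 is true.
  10. {¬p6, p3, p5} — p5 is true.
  11. {p6, ¬p1} — p6 is true.
  12. {¬p1, p5, ¬p4} — ¬p4 is true.
  13. {¬p3, ¬p4, ¬p7} — ¬p4 is true.
  14. {¬p6, ¬p7, p5} — p5 is true.
  15. {p4, ¬p8} — ¬p8 is true.
  16. {p7, ¬p9} — ¬p9 is true.
  17. {¬p4, p6} — ¬p4 is true.
  18. {¬p5, ¬p2, p4} — ¬p2 is true.
  19. {p7, ¬p4} — ¬p4 is true.
  20. {¬p1, ¬p4} — ¬p4 is true.
  21. {¬p3, ¬p6, ¬p1} — ¬p3 is true.
  22. {p2, ¬p7, p6} — p6 is true.

p1=True, p2=False, p3=False, p4=False, p5=True, p6=True, p7=True, p8=False, p9=False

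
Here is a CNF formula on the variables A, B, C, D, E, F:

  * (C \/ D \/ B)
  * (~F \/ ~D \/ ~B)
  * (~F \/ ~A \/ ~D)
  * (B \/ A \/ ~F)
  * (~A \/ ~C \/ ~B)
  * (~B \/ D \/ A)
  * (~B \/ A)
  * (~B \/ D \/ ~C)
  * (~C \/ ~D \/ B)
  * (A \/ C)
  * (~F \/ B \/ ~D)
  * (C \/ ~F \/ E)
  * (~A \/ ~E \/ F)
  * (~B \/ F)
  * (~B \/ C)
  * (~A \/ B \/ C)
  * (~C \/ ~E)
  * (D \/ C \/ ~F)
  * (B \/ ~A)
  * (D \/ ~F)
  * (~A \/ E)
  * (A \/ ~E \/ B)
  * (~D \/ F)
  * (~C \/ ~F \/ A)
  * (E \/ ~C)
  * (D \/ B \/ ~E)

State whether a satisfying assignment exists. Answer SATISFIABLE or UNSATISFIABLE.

B = True:
  propagation gives A=True, C=False; an empty clause results — contradiction.
B = False:
  propagation gives A=False, F=False, C=True, D=False; an empty clause results — contradiction.
Every branch closes, so no satisfying assignment exists.

UNSATISFIABLE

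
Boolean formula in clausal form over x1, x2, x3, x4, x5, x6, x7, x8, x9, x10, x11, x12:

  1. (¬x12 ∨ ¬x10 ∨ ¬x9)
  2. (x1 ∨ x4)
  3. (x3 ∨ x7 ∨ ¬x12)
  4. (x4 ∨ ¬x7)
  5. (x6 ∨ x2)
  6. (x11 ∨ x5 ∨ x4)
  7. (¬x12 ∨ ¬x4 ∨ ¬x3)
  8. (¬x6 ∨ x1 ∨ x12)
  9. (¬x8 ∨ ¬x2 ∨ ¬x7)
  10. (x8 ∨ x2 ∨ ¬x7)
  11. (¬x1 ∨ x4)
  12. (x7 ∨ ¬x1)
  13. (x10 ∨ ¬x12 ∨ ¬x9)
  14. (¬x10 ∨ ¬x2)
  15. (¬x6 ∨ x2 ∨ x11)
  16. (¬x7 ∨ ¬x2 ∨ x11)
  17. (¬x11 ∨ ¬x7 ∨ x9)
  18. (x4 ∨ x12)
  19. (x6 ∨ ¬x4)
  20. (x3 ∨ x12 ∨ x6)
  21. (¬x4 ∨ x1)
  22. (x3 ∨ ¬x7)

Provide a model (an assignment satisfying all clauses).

x1 = 1, x2 = 1, x3 = 1, x4 = 1, x5 = 1, x6 = 1, x7 = 1, x8 = 0, x9 = 1, x10 = 0, x11 = 1, x12 = 0

x5 occurs only positively in the remaining clauses — set x5 = True.
Set x1 = True and propagate.
  then x4 is forced to True.
  then x7 is forced to True.
  then x6 is forced to True.
  then x3 is forced to True.
  then x12 is forced to False.
Try x2 = True.
  then x8 is forced to False.
  then x10 is forced to False.
  then x11 is forced to True.
  then x9 is forced to True.
Every clause has at least one true literal under this assignment.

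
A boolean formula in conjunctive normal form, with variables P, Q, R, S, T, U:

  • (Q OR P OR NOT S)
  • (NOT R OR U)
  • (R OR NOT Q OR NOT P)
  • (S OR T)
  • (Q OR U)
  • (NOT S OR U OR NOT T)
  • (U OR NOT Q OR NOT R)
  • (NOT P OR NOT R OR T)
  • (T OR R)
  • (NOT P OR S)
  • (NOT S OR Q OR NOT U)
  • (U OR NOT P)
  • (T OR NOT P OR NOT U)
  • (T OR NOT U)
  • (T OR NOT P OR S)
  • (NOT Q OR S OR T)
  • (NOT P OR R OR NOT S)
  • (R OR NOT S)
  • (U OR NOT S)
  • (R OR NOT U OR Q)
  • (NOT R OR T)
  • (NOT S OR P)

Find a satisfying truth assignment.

Try P = False.
  then S is forced to False.
  then T is forced to True.
Set Q = True and propagate.
Try R = False.
U is now unconstrained; take U = False.

P=F  Q=T  R=F  S=F  T=T  U=F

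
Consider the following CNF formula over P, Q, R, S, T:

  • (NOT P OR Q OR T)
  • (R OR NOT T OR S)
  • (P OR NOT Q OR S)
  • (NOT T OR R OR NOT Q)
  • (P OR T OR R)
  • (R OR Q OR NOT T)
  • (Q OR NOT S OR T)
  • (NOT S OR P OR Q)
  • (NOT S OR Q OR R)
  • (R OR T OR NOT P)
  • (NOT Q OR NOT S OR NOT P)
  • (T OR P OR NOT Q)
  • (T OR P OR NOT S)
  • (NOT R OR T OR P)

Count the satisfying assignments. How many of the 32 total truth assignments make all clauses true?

Satisfying assignments:
  P=0 Q=0 R=1 S=0 T=1
  P=0 Q=1 R=1 S=1 T=1
  P=1 Q=0 R=1 S=0 T=1
  P=1 Q=0 R=1 S=1 T=1
  P=1 Q=1 R=1 S=0 T=0
  P=1 Q=1 R=1 S=0 T=1
Count: 6.

6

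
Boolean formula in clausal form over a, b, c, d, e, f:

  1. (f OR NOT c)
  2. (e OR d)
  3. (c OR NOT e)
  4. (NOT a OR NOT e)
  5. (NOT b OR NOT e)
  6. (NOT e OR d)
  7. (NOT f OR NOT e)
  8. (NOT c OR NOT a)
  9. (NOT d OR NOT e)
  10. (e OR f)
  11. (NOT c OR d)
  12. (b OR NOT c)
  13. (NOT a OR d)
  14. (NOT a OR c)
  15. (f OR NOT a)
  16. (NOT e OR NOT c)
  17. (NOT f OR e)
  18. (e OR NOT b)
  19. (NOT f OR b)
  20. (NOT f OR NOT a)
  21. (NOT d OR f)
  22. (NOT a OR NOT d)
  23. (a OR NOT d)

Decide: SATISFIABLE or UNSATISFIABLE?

UNSATISFIABLE

e = True:
  propagation gives c=True; an empty clause results — contradiction.
e = False:
  propagation gives d=True, f=True; an empty clause results — contradiction.
Every branch closes, so no satisfying assignment exists.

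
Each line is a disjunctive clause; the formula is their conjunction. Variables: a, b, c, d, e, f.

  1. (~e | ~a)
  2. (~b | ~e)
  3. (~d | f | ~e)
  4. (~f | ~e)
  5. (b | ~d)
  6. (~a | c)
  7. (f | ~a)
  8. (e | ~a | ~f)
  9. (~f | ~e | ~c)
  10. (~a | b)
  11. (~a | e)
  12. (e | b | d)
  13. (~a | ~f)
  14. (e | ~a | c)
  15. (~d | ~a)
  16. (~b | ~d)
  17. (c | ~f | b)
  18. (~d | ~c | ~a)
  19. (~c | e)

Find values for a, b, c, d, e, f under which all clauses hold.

Pure literal: a appears only negated; assign a = False.
Set b = True and propagate.
  then e is forced to False.
  then d is forced to False.
  then c is forced to False.
f is now unconstrained; take f = False.

a=False, b=True, c=False, d=False, e=False, f=False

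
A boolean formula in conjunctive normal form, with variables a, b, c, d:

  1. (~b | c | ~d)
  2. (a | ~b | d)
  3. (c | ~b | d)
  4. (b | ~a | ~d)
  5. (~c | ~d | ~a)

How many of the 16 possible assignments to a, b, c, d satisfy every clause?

8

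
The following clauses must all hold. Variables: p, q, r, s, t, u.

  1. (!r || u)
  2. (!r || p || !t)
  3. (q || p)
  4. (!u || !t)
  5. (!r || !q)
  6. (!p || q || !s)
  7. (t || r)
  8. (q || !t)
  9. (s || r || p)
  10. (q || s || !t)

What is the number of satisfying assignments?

The models are:
  p=F q=T r=F s=T t=T u=F
  p=T q=F r=T s=F t=F u=T
  p=T q=T r=F s=F t=T u=F
  p=T q=T r=F s=T t=T u=F
That's 4 in total.

4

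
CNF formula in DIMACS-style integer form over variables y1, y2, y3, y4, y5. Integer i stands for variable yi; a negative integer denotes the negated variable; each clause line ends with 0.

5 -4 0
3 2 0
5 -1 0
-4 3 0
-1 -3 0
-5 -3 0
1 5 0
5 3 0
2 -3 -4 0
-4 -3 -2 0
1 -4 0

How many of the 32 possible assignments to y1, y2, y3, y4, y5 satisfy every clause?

2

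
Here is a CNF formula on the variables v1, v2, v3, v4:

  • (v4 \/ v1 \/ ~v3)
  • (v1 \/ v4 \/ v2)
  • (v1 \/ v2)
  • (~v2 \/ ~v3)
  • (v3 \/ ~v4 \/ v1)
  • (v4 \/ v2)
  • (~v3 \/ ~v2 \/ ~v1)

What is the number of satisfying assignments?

Satisfying assignments:
  v1=F v2=T v3=F v4=F
  v1=T v2=F v3=F v4=T
  v1=T v2=F v3=T v4=T
  v1=T v2=T v3=F v4=F
  v1=T v2=T v3=F v4=T
That's 5 in total.

5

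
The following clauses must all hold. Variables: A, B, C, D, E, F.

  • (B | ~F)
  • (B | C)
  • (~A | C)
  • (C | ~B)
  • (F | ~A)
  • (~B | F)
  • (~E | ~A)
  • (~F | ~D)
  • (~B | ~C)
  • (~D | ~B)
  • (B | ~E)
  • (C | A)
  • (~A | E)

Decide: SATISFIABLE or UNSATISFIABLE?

D occurs only negated in the remaining clauses — set D = False.
Branch on A: take A = False.
  then C is forced to True.
  then B is forced to False.
  then F is forced to False.
  then E is forced to False.
So A=F, B=F, C=T, D=F, E=F, F=F is a satisfying assignment.

SATISFIABLE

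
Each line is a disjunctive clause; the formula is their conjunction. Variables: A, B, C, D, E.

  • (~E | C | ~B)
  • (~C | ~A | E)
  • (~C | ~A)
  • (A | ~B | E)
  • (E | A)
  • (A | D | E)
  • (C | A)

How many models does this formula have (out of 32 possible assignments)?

10

Case analysis on A and E:
  A=T, E=T: remaining (B,C,D) ∈ {(F,F,F); (F,F,T)} — 2.
  A=T, E=F: remaining (B,C,D) ∈ {(F,F,F); (F,F,T); (T,F,F); (T,F,T)} — 4.
  A=F, E=T: remaining (B,C,D) ∈ {(F,T,F); (F,T,T); (T,T,F); (T,T,T)} — 4.
  A=F, E=F: a clause becomes empty — 0.
Total: 2 + 4 + 4 + 0 = 10.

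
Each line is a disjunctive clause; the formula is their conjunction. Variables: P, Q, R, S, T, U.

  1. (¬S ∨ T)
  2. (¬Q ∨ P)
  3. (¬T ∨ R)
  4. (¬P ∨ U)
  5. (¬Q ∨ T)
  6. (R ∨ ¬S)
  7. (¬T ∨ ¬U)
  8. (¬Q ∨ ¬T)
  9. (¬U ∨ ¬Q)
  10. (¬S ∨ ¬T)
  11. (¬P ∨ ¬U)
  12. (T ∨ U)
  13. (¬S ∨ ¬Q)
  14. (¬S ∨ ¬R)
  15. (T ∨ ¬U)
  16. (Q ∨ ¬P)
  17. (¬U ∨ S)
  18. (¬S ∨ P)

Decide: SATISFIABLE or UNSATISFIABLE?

SATISFIABLE

Set P = False and propagate.
  then Q is forced to False.
  then S is forced to False.
  then U is forced to False.
  then T is forced to True.
  then R is forced to True.
So P=F, Q=F, R=T, S=F, T=T, U=F is a satisfying assignment.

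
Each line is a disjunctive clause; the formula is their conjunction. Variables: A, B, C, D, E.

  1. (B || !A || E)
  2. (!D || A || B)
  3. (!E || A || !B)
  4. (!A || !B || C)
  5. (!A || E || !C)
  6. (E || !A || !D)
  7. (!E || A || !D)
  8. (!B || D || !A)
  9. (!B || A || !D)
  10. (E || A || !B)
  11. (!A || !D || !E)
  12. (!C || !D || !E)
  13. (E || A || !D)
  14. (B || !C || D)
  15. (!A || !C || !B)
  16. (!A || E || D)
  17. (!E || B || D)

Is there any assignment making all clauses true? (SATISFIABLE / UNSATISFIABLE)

Try A = False.
For the remaining variables, B = False, C = False, D = False, E = False works.
So A = False, B = False, C = False, D = False, E = False is a satisfying assignment.

SATISFIABLE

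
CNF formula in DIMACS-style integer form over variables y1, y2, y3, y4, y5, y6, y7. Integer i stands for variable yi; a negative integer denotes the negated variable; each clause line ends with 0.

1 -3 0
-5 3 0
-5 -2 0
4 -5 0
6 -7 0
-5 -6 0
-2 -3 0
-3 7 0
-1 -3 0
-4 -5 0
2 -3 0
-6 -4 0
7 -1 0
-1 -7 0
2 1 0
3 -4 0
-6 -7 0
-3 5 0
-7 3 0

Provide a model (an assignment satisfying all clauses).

y1=F, y2=T, y3=F, y4=F, y5=F, y6=F, y7=F

Check each clause:
  1. (y1 \/ ~y3) — ~y3 is true.
  2. (y3 \/ ~y5) — ~y5 is true.
  3. (~y5 \/ ~y2) — ~y5 is true.
  4. (~y5 \/ y4) — ~y5 is true.
  5. (~y7 \/ y6) — ~y7 is true.
  6. (~y5 \/ ~y6) — ~y6 is true.
  7. (~y2 \/ ~y3) — ~y3 is true.
  8. (y7 \/ ~y3) — ~y3 is true.
  9. (~y1 \/ ~y3) — ~y3 is true.
  10. (~y4 \/ ~y5) — ~y5 is true.
  11. (y2 \/ ~y3) — y2 is true.
  12. (~y6 \/ ~y4) — ~y6 is true.
  13. (~y1 \/ y7) — ~y1 is true.
  14. (~y7 \/ ~y1) — ~y7 is true.
  15. (y2 \/ y1) — y2 is true.
  16. (~y4 \/ y3) — ~y4 is true.
  17. (~y7 \/ ~y6) — ~y7 is true.
  18. (y5 \/ ~y3) — ~y3 is true.
  19. (~y7 \/ y3) — ~y7 is true.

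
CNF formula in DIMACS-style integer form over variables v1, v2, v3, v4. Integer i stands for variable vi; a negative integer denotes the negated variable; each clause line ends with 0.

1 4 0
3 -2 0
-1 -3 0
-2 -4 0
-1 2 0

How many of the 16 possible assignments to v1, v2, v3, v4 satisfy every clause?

2

Satisfying assignments:
  v1=F v2=F v3=F v4=T
  v1=F v2=F v3=T v4=T
That's 2 in total.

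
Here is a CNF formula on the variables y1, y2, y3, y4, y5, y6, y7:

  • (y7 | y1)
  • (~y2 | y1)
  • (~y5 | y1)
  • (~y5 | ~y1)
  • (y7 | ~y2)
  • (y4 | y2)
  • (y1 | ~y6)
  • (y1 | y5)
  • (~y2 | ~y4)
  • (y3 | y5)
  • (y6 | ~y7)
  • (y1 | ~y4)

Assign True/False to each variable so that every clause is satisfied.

y1=True  y2=False  y3=True  y4=True  y5=False  y6=True  y7=True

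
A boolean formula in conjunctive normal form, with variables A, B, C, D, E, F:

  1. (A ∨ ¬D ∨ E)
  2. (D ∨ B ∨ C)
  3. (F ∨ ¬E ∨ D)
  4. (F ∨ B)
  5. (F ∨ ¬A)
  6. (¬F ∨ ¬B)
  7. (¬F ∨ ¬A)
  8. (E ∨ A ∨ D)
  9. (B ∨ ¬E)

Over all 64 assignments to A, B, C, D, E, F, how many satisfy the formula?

The models are:
  A=F B=T C=F D=T E=T F=F
  A=F B=T C=T D=T E=T F=F
That's 2 in total.

2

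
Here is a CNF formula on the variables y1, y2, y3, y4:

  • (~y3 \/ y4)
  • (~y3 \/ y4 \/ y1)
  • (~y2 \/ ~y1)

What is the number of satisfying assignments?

Split on y1, then y3.
  y1=1, y3=1: remaining (y2,y4) ∈ {(0,1)} — 1.
  y1=1, y3=0: remaining (y2,y4) ∈ {(0,0); (0,1)} — 2.
  y1=0, y3=1: remaining (y2,y4) ∈ {(0,1); (1,1)} — 2.
  y1=0, y3=0: remaining (y2,y4) ∈ {(0,0); (0,1); (1,0); (1,1)} — 4.
Total: 1 + 2 + 2 + 4 = 9.

9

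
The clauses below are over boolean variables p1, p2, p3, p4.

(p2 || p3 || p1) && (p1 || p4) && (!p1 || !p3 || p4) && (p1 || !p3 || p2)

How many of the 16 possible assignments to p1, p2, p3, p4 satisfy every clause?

8

The models are:
  p1=0 p2=1 p3=0 p4=1
  p1=0 p2=1 p3=1 p4=1
  p1=1 p2=0 p3=0 p4=0
  p1=1 p2=0 p3=0 p4=1
  p1=1 p2=0 p3=1 p4=1
  p1=1 p2=1 p3=0 p4=0
  p1=1 p2=1 p3=0 p4=1
  p1=1 p2=1 p3=1 p4=1
That's 8 in total.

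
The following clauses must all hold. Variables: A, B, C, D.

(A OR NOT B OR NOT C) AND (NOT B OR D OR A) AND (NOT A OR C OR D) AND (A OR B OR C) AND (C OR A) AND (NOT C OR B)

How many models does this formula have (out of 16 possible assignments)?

Satisfying assignments:
  A=1 B=0 C=0 D=1
  A=1 B=1 C=0 D=1
  A=1 B=1 C=1 D=0
  A=1 B=1 C=1 D=1
Count: 4.

4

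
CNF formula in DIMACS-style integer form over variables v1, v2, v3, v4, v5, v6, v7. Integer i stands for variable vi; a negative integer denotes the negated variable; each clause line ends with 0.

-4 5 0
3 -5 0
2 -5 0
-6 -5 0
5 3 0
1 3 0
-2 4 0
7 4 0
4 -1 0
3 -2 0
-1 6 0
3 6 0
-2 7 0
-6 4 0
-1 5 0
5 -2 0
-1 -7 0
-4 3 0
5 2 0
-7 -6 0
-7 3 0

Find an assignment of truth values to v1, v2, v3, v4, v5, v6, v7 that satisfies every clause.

v1=F, v2=T, v3=T, v4=T, v5=T, v6=F, v7=T

Pure literal: v3 appears only positively; assign v3 = True.
Set v1 = False and propagate.
For the remaining variables, v2 = True, v4 = True, v5 = True, v6 = False, v7 = True works.
Check each clause:
  1. {¬v4, v5} — v5 is true.
  2. {v3, ¬v5} — v3 is true.
  3. {¬v5, v2} — v2 is true.
  4. {¬v5, ¬v6} — ¬v6 is true.
  5. {v5, v3} — v3 is true.
  6. {v3, v1} — v3 is true.
  7. {¬v2, v4} — v4 is true.
  8. {v7, v4} — v4 is true.
  9. {v4, ¬v1} — v4 is true.
  10. {v3, ¬v2} — v3 is true.
  11. {v6, ¬v1} — ¬v1 is true.
  12. {v6, v3} — v3 is true.
  13. {v7, ¬v2} — v7 is true.
  14. {v4, ¬v6} — ¬v6 is true.
  15. {v5, ¬v1} — v5 is true.
  16. {¬v2, v5} — v5 is true.
  17. {¬v1, ¬v7} — ¬v1 is true.
  18. {¬v4, v3} — v3 is true.
  19. {v5, v2} — v2 is true.
  20. {¬v7, ¬v6} — ¬v6 is true.
  21. {v3, ¬v7} — v3 is true.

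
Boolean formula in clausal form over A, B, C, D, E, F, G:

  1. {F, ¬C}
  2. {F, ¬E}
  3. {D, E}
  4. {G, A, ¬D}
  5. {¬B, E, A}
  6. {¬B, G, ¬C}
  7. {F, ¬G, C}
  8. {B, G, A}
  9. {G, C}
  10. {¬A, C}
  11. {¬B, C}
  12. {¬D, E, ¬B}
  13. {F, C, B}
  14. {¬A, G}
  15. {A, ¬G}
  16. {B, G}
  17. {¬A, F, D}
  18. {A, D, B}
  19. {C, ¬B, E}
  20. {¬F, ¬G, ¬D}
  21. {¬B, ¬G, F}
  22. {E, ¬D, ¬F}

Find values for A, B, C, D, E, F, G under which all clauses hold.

Branch on A: take A = True.
  then C is forced to True.
  then F is forced to True.
  then G is forced to True.
  then D is forced to False.
  then E is forced to True.
B is now unconstrained; take B = True.
Every clause has at least one true literal under this assignment.
Check each clause:
  1. {F, ¬C} — F is true.
  2. {F, ¬E} — F is true.
  3. {D, E} — E is true.
  4. {A, ¬D, G} — A is true.
  5. {E, A, ¬B} — A is true.
  6. {¬B, ¬C, G} — G is true.
  7. {F, C, ¬G} — C is true.
  8. {A, G, B} — A is true.
  9. {C, G} — C is true.
  10. {C, ¬A} — C is true.
  11. {¬B, C} — C is true.
  12. {¬B, ¬D, E} — ¬D is true.
  13. {C, F, B} — B is true.
  14. {¬A, G} — G is true.
  15. {¬G, A} — A is true.
  16. {B, G} — B is true.
  17. {D, F, ¬A} — F is true.
  18. {A, D, B} — A is true.
  19. {¬B, E, C} — C is true.
  20. {¬G, ¬D, ¬F} — ¬D is true.
  21. {F, ¬G, ¬B} — F is true.
  22. {¬D, ¬F, E} — ¬D is true.

A = T  B = T  C = T  D = F  E = T  F = T  G = T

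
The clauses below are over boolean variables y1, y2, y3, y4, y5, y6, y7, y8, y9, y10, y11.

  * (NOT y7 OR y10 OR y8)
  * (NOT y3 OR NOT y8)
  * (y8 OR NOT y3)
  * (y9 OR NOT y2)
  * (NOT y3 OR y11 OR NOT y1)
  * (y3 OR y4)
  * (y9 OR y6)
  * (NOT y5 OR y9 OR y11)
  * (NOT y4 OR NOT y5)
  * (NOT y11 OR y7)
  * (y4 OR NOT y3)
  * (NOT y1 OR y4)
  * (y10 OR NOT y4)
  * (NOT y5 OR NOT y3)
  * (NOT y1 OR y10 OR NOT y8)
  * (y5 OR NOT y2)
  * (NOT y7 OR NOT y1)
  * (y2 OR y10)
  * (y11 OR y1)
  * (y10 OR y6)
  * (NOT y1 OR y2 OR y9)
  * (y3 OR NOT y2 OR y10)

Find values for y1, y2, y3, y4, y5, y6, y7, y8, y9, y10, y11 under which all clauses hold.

y1=0, y2=0, y3=0, y4=1, y5=0, y6=0, y7=1, y8=1, y9=1, y10=1, y11=1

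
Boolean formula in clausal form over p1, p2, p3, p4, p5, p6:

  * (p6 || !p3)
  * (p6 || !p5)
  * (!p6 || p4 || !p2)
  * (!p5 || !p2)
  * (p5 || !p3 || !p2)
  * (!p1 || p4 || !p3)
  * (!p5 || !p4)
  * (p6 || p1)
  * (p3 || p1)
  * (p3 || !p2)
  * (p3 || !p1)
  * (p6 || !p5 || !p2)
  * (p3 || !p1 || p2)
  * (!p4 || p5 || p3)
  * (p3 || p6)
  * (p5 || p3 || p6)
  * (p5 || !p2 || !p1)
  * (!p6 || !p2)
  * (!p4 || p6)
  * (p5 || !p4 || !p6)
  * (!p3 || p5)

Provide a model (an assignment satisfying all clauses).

p1 = F, p2 = F, p3 = T, p4 = F, p5 = T, p6 = T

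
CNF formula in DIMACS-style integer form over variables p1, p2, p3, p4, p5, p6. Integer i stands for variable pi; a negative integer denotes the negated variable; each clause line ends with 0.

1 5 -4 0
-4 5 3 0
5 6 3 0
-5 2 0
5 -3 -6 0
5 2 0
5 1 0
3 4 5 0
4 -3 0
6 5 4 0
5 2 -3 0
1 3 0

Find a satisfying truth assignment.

p1=F, p2=T, p3=T, p4=T, p5=T, p6=T

Check each clause:
  1. {p1, p5, ¬p4} — p5 is true.
  2. {¬p4, p5, p3} — p3 is true.
  3. {p6, p5, p3} — p3 is true.
  4. {¬p5, p2} — p2 is true.
  5. {¬p6, ¬p3, p5} — p5 is true.
  6. {p2, p5} — p2 is true.
  7. {p1, p5} — p5 is true.
  8. {p4, p3, p5} — p3 is true.
  9. {¬p3, p4} — p4 is true.
  10. {p4, p6, p5} — p4 is true.
  11. {p2, p5, ¬p3} — p2 is true.
  12. {p1, p3} — p3 is true.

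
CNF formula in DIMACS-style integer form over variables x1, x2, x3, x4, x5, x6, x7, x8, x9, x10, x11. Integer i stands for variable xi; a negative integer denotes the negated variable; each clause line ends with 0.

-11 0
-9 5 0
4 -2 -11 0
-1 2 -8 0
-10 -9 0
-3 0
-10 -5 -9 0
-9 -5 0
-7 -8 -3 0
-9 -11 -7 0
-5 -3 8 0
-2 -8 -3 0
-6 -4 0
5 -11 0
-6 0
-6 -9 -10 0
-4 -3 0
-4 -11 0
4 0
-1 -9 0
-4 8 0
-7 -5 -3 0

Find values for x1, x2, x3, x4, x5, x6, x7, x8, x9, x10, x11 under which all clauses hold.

x1=F, x2=F, x3=F, x4=T, x5=F, x6=F, x7=T, x8=T, x9=F, x10=T, x11=F

The clause (!x11) is unit: x11 must be False.
(!x3) is a unit clause, so x3 = False.
(!x6) is a unit clause, so x6 = False.
Unit propagation: (x4) forces x4 = True.
Unit propagation: (x8) forces x8 = True.
Pure literal: x1 appears only negated; assign x1 = False.
Pure literal: x9 appears only negated; assign x9 = False.
x2, x5, x7, x10 are now unconstrained; take x2 = False, x5 = False, x7 = True, x10 = True.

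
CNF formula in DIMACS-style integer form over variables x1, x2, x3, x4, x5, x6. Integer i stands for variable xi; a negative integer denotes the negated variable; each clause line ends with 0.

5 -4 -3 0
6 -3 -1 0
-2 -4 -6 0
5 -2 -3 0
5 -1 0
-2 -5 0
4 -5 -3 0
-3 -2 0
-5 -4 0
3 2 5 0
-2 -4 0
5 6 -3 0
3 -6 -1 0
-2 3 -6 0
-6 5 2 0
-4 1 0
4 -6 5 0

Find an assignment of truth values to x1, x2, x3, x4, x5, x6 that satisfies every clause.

x1=0, x2=1, x3=0, x4=0, x5=0, x6=0

Try x1 = False.
  then x4 is forced to False.
Branch on x2: take x2 = True.
  then x5 is forced to False.
  then x3 is forced to False.
  then x6 is forced to False.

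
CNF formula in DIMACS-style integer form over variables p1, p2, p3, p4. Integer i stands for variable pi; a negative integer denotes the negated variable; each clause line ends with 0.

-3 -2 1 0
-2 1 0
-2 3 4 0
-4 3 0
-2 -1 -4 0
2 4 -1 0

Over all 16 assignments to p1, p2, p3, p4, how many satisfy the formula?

5

Satisfying assignments:
  p1=0 p2=0 p3=0 p4=0
  p1=0 p2=0 p3=1 p4=0
  p1=0 p2=0 p3=1 p4=1
  p1=1 p2=0 p3=1 p4=1
  p1=1 p2=1 p3=1 p4=0
Count: 5.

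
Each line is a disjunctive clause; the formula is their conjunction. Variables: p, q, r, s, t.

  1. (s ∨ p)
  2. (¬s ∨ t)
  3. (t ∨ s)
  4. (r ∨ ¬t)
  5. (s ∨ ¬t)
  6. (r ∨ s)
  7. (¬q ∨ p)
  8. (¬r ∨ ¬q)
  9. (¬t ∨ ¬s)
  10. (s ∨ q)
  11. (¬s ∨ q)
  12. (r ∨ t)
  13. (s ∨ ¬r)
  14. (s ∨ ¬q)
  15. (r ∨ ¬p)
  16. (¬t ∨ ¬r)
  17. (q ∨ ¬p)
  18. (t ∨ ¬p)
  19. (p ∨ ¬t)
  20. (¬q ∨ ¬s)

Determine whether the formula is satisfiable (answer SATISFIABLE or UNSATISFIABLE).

UNSATISFIABLE

s = True:
  propagation gives t=True; an empty clause results — contradiction.
s = False:
  propagation gives p=True, t=True; an empty clause results — contradiction.
Every branch closes, so no satisfying assignment exists.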